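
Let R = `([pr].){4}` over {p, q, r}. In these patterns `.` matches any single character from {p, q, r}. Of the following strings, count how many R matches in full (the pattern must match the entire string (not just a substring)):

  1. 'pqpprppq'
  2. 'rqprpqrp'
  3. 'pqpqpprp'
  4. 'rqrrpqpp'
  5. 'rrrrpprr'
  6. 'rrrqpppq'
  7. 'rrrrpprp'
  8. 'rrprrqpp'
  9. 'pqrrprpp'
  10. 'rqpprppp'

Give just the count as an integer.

10

1 → match
2 → match
3 → match
4 → match
5 → match
6 → match
7 → match
8 → match
9 → match
10 → match
Total matched: 10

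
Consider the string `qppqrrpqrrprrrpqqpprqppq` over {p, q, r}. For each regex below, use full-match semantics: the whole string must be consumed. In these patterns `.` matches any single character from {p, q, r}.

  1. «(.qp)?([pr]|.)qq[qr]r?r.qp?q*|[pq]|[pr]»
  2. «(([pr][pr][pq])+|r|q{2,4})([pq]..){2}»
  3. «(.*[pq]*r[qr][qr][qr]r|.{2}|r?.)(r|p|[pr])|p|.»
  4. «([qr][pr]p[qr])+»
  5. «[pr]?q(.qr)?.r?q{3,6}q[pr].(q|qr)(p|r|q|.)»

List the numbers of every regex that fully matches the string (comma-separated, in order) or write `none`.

4

1 → no match
2 → no match
3 → no match
4 → match
5 → no match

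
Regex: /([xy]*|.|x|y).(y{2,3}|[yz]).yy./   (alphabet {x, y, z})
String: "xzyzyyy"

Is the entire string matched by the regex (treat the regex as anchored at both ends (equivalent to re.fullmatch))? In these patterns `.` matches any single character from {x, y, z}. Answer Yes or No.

Yes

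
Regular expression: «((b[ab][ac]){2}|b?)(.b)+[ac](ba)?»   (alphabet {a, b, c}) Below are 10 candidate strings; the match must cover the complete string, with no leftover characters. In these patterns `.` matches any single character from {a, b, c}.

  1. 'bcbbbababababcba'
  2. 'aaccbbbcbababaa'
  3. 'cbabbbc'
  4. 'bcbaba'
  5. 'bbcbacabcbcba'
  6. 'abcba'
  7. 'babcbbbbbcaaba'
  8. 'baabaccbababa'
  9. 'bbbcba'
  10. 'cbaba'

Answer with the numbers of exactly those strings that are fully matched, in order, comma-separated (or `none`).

1 → match
2 → no match
3 → match
4 → match
5 → match
6 → match
7 → no match
8 → match
9 → match
10 → match

1, 3, 4, 5, 6, 8, 9, 10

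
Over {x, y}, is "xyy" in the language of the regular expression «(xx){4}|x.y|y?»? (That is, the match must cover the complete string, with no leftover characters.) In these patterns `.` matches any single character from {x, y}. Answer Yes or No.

Yes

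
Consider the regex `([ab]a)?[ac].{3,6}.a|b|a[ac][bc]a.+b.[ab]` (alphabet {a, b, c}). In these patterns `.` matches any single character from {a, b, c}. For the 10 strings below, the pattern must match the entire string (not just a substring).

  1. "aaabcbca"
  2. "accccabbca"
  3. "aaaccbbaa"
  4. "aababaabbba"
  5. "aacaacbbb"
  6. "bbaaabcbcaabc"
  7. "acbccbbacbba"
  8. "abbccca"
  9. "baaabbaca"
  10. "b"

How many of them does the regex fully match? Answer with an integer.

7

1 → match
2 → no match
3 → match
4 → match
5 → match
6 → no match
7 → no match
8 → match
9 → match
10 → match
Total matched: 7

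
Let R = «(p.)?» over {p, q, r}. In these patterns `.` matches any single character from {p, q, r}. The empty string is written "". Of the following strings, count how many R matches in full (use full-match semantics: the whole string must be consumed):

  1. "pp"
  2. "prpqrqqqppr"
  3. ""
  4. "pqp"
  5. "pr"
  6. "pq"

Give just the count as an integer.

4

1 → match
2 → no match
3 → match
4 → no match
5 → match
6 → match
Total matched: 4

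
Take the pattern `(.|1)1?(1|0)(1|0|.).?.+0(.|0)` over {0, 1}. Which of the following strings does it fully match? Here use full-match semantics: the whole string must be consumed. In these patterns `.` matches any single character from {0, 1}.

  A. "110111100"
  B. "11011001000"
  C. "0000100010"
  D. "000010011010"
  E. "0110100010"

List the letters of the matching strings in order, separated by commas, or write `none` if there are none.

A, B

A. "110111100" → match
B. "11011001000" → match
C. "0000100010" → no match
D. "000010011010" → no match
E. "0110100010" → no match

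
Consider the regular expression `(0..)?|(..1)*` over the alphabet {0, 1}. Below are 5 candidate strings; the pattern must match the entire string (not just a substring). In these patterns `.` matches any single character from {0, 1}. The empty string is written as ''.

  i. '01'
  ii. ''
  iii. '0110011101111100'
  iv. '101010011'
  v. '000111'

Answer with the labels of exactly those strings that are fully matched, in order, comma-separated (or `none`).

i. '01' → no match
ii. '' → match
iii → no match
iv. '101010011' → no match
v. '000111' → no match

ii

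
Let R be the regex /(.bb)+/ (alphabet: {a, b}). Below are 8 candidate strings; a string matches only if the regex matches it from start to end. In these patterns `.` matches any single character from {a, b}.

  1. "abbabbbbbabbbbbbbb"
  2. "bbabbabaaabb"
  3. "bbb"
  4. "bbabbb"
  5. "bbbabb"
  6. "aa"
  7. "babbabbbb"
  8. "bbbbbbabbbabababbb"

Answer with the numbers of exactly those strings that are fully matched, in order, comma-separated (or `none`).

1 → match
2 → no match
3 → match
4 → no match
5 → match
6 → no match — must end with "bb"
7 → no match
8 → no match

1, 3, 5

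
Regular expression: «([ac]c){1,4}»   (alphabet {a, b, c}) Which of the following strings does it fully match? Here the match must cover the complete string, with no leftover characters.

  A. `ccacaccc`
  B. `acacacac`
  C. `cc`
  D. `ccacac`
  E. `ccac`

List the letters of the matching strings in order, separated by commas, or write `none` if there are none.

A, B, C, D, E

A. `ccacaccc` → match
B. `acacacac` → match
C. `cc` → match
D. `ccacac` → match
E. `ccac` → match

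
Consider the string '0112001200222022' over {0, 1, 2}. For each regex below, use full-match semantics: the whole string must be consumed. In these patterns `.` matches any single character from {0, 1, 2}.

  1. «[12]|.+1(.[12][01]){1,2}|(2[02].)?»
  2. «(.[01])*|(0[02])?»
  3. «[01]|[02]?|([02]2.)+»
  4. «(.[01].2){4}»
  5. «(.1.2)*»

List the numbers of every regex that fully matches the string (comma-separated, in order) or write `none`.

4

1 → no match
2 → no match
3 → no match
4 → match
5 → no match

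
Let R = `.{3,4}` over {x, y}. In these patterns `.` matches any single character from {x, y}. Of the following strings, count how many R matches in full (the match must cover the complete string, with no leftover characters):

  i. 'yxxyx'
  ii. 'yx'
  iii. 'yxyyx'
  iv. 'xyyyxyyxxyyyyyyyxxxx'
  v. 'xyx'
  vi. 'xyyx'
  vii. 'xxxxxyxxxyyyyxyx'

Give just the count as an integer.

2

i → no match
ii → no match
iii → no match
iv → no match
v → match
vi → match
vii → no match
Total matched: 2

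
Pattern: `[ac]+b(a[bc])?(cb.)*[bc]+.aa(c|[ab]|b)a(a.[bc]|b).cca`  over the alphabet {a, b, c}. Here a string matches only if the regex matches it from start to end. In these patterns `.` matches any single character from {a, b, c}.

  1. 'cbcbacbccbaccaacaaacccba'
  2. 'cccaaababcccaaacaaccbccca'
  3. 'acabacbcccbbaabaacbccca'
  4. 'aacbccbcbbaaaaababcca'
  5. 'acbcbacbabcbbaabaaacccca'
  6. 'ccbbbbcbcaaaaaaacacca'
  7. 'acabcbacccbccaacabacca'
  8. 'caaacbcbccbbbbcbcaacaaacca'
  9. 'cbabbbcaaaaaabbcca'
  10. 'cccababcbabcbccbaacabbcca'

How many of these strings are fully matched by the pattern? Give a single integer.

1 → no match — must end with 'cca'
2 → no match
3 → match
4 → no match
5 → match
6 → match
7 → match
8 → no match
9 → match
10 → match
Total matched: 6

6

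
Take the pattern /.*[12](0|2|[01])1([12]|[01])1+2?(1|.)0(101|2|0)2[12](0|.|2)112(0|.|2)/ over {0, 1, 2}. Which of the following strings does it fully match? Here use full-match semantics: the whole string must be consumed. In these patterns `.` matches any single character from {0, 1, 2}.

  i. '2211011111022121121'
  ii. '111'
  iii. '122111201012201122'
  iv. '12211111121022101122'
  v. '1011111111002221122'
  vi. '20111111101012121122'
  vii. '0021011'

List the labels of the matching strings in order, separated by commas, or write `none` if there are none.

i → match
ii → no match
iii → match
iv → match
v → match
vi → match
vii → no match

i, iii, iv, v, vi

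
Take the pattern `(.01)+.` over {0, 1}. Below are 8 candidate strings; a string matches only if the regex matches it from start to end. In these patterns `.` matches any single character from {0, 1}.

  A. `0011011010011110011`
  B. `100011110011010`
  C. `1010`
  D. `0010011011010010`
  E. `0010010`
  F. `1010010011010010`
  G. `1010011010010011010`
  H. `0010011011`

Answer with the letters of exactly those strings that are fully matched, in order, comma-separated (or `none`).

C, D, E, F, G, H

A → no match
B → no match
C → match
D → match
E → match
F → match
G → match
H → match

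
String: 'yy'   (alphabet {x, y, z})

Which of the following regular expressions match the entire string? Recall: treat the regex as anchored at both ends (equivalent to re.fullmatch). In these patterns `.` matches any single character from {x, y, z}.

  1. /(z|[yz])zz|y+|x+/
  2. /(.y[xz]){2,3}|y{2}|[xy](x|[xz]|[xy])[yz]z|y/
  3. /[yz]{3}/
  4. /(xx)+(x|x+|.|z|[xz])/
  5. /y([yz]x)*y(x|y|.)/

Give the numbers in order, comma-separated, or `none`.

1, 2

1 → match
2 → match
3 → no match
4 → no match — must start with 'xx'
5 → no match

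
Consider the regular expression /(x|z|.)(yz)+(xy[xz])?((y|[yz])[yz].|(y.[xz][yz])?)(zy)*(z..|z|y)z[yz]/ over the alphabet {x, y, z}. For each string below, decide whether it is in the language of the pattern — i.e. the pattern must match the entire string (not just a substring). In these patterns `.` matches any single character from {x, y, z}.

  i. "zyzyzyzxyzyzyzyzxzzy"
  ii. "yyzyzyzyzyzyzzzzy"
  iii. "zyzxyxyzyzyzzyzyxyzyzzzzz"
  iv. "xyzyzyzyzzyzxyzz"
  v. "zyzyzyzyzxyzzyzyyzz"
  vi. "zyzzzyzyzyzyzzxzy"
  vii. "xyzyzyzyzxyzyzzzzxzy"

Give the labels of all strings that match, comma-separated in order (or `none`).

i → match
ii → match
iii → no match
iv → match
v → match
vi → match
vii → match

i, ii, iv, v, vi, vii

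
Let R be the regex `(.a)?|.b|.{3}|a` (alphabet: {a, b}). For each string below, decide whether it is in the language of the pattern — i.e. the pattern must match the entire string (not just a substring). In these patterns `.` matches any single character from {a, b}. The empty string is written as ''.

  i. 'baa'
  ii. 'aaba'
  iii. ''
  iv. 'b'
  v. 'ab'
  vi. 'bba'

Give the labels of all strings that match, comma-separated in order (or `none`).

i, iii, v, vi

i → match
ii → no match
iii → match
iv → no match
v → match
vi → match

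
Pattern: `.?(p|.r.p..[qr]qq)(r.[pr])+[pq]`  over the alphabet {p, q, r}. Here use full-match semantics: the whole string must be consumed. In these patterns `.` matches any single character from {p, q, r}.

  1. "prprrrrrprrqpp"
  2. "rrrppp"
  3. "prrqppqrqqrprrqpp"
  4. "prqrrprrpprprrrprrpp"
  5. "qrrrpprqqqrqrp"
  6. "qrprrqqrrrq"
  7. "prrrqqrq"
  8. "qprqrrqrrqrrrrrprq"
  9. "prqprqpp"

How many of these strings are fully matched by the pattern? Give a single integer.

1 → match
2. "rrrppp" → no match
3 → match
4 → match
5 → match
6. "qrprrqqrrrq" → no match
7. "prrrqqrq" → no match
8 → match
9. "prqprqpp" → match
Total matched: 6

6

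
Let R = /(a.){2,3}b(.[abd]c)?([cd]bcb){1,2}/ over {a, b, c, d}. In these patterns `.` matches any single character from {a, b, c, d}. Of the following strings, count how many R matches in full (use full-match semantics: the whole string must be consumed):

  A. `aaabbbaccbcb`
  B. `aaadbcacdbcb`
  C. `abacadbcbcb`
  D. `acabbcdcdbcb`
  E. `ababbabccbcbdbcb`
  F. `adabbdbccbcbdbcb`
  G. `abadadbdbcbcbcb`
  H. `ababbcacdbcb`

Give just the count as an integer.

8

A. `aaabbbaccbcb` → match
B. `aaadbcacdbcb` → match
C. `abacadbcbcb` → match
D. `acabbcdcdbcb` → match
E → match
F → match
G → match
H. `ababbcacdbcb` → match
Total matched: 8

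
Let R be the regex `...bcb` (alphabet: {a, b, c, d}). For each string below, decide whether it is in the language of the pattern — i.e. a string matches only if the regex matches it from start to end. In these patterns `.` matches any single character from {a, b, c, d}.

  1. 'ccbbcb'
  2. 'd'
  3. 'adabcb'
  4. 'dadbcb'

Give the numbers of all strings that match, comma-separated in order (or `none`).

1, 3, 4

1 → match
2 → no match — must end with 'bcb'
3 → match
4 → match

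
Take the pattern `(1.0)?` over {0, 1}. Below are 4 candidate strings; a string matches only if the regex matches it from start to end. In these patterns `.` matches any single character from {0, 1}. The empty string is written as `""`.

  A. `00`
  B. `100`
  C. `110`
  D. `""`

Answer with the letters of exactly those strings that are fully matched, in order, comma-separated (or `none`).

A → no match
B → match
C → match
D → match

B, C, D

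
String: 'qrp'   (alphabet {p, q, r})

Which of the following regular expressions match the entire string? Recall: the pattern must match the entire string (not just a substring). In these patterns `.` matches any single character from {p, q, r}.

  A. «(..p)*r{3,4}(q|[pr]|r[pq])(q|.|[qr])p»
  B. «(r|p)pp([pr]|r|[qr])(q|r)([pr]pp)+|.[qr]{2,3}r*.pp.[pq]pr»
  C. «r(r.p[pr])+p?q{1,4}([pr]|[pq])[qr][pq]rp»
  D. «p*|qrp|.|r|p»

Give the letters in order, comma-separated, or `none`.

D

A → no match
B → no match
C → no match — must start with 'rr'
D → match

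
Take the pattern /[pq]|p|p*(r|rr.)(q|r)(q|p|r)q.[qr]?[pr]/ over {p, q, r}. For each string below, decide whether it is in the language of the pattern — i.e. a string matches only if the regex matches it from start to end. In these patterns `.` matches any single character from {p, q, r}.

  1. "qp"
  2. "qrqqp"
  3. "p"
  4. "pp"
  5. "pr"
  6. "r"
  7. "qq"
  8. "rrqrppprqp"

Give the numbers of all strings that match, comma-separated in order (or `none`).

3

1 → no match
2 → no match
3 → match
4 → no match
5 → no match
6 → no match
7 → no match
8 → no match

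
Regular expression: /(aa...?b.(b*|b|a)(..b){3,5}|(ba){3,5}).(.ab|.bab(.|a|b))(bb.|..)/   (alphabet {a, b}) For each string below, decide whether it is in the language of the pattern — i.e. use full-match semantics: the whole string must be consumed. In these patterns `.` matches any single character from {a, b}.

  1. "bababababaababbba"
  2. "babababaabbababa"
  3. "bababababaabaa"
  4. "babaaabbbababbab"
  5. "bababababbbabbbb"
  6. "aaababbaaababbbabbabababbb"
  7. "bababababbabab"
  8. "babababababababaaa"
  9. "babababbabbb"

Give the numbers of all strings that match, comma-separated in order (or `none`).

1 → match
2 → match
3 → match
4 → no match
5 → match
6 → match
7 → match
8 → match
9. "babababbabbb" → match

1, 2, 3, 5, 6, 7, 8, 9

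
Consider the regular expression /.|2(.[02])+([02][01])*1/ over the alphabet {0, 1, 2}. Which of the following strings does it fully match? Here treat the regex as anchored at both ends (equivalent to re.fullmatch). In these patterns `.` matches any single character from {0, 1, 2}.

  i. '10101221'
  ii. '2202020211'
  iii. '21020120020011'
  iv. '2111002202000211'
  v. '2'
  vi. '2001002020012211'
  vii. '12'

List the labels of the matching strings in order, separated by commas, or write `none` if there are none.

i → no match
ii → match
iii → match
iv → no match
v → match
vi → match
vii → no match

ii, iii, v, vi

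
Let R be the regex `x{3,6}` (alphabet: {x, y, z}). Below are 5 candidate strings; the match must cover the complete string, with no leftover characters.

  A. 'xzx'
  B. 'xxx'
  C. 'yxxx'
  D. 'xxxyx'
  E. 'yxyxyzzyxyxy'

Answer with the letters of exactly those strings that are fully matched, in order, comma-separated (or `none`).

B

A → no match
B → match
C → no match — must start with 'x'
D → no match
E → no match — must start with 'x'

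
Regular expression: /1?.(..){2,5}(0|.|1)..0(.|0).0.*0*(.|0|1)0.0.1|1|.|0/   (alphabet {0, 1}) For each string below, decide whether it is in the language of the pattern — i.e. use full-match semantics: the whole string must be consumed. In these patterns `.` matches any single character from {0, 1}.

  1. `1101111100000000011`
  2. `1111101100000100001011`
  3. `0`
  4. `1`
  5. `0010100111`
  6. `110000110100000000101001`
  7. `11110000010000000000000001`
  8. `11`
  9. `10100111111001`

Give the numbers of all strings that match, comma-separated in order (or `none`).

1, 2, 3, 4, 6, 7

1 → match
2 → match
3. `0` → match
4. `1` → match
5. `0010100111` → no match
6 → match
7 → match
8. `11` → no match
9 → no match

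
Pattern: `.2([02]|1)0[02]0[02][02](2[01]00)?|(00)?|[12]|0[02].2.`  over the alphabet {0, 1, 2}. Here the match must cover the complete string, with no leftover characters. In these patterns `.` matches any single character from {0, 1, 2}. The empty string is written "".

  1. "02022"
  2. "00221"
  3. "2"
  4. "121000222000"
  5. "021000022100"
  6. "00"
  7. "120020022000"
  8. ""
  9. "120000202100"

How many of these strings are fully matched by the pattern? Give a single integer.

9

1. "02022" → match
2. "00221" → match
3. "2" → match
4. "121000222000" → match
5. "021000022100" → match
6. "00" → match
7. "120020022000" → match
8. "" → match
9. "120000202100" → match
Total matched: 9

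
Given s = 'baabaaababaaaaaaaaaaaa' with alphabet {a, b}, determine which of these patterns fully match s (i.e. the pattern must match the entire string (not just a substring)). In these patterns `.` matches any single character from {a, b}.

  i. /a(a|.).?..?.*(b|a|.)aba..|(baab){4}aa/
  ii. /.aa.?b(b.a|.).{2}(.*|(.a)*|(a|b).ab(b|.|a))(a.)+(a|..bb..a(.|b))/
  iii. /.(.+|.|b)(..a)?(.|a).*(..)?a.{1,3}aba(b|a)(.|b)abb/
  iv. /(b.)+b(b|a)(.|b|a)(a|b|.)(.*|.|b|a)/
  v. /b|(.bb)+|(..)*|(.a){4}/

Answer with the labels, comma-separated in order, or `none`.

i → no match
ii → match
iii → no match — must end with 'abb'
iv → no match
v → match

ii, v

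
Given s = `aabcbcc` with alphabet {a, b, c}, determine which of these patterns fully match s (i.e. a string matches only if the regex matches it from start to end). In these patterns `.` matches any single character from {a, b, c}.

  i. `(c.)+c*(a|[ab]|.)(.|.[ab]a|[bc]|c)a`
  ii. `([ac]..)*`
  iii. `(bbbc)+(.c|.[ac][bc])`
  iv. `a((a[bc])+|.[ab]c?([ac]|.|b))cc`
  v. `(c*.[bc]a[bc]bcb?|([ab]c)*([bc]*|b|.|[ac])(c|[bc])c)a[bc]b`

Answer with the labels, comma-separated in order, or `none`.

iv

i → no match — must start with `c`
ii → no match
iii → no match — must start with `bbbc`
iv → match
v → no match — must end with `b`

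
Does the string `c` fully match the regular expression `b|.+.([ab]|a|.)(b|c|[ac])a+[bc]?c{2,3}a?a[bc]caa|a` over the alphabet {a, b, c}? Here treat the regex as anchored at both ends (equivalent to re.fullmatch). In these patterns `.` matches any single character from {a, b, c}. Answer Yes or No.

No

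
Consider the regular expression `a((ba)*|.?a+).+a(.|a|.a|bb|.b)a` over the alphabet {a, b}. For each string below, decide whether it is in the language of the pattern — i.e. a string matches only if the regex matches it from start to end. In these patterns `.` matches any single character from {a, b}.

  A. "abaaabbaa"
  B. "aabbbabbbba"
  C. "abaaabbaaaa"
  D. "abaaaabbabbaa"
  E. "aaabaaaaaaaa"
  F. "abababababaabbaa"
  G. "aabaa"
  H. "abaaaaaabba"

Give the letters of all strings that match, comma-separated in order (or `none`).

C, E, H

A. "abaaabbaa" → no match
B. "aabbbabbbba" → no match
C. "abaaabbaaaa" → match
D → no match
E. "aaabaaaaaaaa" → match
F → no match
G. "aabaa" → no match
H. "abaaaaaabba" → match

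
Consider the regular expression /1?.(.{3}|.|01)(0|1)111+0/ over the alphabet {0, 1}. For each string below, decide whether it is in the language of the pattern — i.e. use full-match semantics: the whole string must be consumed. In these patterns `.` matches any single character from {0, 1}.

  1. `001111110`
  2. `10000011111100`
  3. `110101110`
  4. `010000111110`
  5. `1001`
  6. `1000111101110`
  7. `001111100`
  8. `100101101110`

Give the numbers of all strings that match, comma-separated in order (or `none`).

1 → match
2 → no match — must end with `10`
3 → match
4 → no match
5 → no match — must end with `10`
6 → no match
7 → no match — must end with `10`
8 → no match

1, 3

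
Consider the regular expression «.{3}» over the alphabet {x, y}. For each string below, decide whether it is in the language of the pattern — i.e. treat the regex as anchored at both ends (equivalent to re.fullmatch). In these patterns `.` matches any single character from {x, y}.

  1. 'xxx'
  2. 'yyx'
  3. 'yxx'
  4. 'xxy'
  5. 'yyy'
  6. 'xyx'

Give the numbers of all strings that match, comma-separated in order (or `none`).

1, 2, 3, 4, 5, 6

1. 'xxx' → match
2. 'yyx' → match
3. 'yxx' → match
4. 'xxy' → match
5. 'yyy' → match
6. 'xyx' → match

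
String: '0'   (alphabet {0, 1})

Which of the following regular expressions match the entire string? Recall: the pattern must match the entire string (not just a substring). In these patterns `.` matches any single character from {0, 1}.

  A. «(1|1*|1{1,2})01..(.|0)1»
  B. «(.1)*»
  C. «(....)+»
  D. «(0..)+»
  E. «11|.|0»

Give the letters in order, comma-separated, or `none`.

E

A → no match — must end with '1'
B → no match
C → no match
D → no match
E → match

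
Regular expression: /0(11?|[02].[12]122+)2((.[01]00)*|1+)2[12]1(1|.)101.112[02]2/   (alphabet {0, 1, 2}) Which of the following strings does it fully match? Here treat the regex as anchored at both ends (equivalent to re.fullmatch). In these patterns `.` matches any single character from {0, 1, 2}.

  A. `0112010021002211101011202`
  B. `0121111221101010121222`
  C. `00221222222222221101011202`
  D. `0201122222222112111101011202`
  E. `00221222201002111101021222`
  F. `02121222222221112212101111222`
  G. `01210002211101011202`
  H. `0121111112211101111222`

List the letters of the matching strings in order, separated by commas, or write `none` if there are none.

A, D, F, G, H

A → match
B → no match
C → no match
D → match
E → no match
F → match
G → match
H → match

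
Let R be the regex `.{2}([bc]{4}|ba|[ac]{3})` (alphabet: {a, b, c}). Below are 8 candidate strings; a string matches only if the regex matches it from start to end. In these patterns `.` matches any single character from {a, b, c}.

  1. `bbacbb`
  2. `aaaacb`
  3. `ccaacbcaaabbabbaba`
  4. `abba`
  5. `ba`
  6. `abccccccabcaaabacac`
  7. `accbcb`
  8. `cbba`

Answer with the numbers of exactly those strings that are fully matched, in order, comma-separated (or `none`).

1. `bbacbb` → no match
2. `aaaacb` → no match
3 → no match
4. `abba` → match
5. `ba` → no match
6 → no match
7. `accbcb` → match
8. `cbba` → match

4, 7, 8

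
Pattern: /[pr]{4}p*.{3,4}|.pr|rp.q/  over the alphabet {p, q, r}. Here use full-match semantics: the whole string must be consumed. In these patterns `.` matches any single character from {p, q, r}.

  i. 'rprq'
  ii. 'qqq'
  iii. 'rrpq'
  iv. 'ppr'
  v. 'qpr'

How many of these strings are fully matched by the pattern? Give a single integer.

3

i → match
ii → no match
iii → no match
iv → match
v → match
Total matched: 3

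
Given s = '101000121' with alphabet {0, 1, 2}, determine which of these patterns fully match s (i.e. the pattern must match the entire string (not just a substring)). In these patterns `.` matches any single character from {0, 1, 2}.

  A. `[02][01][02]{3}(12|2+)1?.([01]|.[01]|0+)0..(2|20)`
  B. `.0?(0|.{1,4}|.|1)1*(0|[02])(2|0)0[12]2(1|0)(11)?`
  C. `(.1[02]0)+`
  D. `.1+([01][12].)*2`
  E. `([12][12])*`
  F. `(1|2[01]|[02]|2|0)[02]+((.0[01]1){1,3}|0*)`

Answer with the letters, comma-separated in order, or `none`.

B

A → no match
B → match
C → no match — must end with '0'
D → no match — must end with '2'
E → no match
F → no match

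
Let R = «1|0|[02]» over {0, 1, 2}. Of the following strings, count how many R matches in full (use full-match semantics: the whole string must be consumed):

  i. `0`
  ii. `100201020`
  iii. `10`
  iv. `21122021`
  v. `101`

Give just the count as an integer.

1

i → match
ii → no match
iii → no match
iv → no match
v → no match
Total matched: 1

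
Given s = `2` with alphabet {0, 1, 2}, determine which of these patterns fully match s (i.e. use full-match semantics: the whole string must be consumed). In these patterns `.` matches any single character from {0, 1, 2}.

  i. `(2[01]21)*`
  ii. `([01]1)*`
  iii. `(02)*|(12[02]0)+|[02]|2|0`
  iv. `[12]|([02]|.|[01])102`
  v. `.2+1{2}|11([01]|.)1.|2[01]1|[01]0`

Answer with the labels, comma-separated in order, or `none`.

iii, iv

i → no match
ii → no match
iii → match
iv → match
v → no match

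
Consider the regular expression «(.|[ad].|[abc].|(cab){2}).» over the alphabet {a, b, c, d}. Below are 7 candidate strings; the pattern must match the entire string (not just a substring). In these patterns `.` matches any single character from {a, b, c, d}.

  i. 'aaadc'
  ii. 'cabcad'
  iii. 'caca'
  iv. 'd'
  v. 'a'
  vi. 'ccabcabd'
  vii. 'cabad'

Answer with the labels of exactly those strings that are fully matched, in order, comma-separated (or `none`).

i → no match
ii → no match
iii → no match
iv → no match
v → no match
vi → no match
vii → no match

none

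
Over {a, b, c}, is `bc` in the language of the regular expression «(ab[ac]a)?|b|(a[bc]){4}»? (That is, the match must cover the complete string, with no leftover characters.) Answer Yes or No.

No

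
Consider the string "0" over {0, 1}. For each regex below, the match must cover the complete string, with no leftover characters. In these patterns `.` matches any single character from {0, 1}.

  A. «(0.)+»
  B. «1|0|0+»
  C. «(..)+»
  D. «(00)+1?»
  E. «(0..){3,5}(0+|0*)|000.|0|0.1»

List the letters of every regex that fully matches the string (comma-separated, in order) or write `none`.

B, E

A → no match
B → match
C → no match
D → no match — must start with "00"
E → match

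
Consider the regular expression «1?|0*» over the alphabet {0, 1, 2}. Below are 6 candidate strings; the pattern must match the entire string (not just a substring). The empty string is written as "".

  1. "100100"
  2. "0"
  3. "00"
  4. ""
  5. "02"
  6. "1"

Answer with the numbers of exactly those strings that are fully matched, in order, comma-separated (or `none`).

1 → no match
2 → match
3 → match
4 → match
5 → no match
6 → match

2, 3, 4, 6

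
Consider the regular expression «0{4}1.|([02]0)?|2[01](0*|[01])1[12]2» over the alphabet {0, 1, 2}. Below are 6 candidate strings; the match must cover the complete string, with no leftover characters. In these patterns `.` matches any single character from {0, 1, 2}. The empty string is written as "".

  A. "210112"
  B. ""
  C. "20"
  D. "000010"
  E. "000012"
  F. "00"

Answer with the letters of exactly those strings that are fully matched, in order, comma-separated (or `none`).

A, B, C, D, E, F

A. "210112" → match
B. "" → match
C. "20" → match
D. "000010" → match
E. "000012" → match
F. "00" → match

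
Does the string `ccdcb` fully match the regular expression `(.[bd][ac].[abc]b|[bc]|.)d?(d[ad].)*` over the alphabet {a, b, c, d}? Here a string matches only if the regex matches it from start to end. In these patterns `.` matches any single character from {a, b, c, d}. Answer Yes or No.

No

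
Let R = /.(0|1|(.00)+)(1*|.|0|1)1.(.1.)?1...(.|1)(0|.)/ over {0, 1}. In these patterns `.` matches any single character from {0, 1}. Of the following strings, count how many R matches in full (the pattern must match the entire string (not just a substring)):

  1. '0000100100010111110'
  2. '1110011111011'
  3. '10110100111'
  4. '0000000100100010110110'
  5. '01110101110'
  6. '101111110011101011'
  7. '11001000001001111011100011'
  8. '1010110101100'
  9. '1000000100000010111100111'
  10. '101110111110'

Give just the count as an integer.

1 → match
2 → match
3 → match
4 → match
5 → match
6 → match
7 → match
8 → match
9 → match
10 → match
Total matched: 10

10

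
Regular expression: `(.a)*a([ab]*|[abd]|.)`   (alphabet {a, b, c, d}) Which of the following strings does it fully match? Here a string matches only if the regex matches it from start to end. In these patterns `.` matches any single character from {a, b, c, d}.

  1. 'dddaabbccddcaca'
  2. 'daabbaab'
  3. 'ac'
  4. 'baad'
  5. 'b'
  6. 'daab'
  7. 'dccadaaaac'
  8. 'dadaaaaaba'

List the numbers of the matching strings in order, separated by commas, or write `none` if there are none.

2, 3, 4, 6, 8

1 → no match
2. 'daabbaab' → match
3. 'ac' → match
4. 'baad' → match
5. 'b' → no match
6. 'daab' → match
7. 'dccadaaaac' → no match
8. 'dadaaaaaba' → match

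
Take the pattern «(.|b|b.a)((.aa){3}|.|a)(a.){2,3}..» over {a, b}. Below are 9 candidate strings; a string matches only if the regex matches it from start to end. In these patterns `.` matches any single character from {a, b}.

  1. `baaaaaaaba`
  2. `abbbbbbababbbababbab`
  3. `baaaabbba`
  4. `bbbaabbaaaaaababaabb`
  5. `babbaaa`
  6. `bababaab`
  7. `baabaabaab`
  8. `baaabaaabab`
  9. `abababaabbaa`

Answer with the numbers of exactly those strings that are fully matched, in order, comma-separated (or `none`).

1

1. `baaaaaaaba` → match
2 → no match
3. `baaaabbba` → no match
4 → no match
5. `babbaaa` → no match
6. `bababaab` → no match
7. `baabaabaab` → no match
8. `baaabaaabab` → no match
9. `abababaabbaa` → no match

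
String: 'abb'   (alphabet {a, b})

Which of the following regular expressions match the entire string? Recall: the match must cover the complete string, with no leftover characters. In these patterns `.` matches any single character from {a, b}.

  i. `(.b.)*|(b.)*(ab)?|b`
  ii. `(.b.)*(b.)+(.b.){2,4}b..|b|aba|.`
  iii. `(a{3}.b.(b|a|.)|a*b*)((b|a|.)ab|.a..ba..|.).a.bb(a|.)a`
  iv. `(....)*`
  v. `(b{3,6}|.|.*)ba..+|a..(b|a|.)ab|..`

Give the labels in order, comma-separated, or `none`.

i → match
ii → no match
iii → no match — must end with 'a'
iv → no match
v → no match

i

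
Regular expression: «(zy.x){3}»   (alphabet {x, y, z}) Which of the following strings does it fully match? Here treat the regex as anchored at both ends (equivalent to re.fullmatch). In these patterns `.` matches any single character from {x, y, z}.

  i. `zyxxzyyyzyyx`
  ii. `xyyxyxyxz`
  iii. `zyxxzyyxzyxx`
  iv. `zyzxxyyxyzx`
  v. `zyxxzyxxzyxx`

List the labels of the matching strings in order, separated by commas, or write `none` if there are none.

iii, v

i → no match
ii → no match — must start with `zy`
iii → match
iv → no match
v → match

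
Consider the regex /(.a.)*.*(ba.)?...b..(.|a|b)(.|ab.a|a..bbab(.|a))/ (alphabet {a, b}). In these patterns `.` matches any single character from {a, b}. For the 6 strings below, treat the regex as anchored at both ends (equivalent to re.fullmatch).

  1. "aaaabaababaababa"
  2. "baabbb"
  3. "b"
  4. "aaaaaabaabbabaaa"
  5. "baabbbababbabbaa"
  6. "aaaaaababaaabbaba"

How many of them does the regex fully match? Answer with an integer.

1 → no match
2 → no match
3 → no match
4 → no match
5 → no match
6 → match
Total matched: 1

1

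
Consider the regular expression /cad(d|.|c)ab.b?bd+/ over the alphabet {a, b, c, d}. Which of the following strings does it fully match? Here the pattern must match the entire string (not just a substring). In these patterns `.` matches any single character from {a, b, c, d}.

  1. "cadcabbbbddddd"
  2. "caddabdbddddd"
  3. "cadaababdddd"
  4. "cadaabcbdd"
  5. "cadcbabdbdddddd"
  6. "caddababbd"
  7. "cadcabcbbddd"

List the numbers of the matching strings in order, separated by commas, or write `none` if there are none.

1 → match
2 → match
3 → match
4 → match
5 → no match
6 → match
7 → match

1, 2, 3, 4, 6, 7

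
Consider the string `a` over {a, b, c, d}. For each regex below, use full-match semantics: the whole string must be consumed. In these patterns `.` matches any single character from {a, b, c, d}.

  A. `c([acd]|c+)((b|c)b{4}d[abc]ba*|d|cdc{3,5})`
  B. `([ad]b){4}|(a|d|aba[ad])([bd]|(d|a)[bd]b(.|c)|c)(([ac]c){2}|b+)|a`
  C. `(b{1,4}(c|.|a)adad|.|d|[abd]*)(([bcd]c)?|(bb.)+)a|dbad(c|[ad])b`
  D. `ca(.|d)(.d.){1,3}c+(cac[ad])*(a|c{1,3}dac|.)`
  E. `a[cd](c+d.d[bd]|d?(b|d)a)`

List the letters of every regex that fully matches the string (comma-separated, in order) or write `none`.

A → no match — must start with `c`
B → match
C → match
D → no match — must start with `ca`
E → no match

B, C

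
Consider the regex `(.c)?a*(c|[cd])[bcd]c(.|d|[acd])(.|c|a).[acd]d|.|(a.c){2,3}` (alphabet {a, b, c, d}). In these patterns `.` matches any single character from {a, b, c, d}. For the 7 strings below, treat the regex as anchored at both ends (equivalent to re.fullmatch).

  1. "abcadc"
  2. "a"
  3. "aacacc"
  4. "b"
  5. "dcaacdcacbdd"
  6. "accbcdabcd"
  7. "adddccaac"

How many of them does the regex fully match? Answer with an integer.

1. "abcadc" → match
2. "a" → match
3. "aacacc" → match
4. "b" → match
5. "dcaacdcacbdd" → match
6. "accbcdabcd" → match
7. "adddccaac" → no match
Total matched: 6

6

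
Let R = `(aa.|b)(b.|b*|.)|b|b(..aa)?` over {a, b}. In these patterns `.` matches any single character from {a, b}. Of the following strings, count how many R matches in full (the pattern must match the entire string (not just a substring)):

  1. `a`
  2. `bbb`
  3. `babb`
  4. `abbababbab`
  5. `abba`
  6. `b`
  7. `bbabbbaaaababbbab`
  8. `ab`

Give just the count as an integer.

1 → no match
2 → match
3 → no match
4 → no match
5 → no match
6 → match
7 → no match
8 → no match
Total matched: 2

2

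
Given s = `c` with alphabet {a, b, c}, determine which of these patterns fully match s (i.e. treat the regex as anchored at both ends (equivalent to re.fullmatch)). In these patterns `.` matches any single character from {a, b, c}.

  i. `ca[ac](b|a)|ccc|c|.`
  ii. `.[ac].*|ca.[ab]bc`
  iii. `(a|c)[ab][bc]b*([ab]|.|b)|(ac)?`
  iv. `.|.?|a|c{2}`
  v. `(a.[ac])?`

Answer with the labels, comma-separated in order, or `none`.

i, iv

i → match
ii → no match
iii → no match
iv → match
v → no match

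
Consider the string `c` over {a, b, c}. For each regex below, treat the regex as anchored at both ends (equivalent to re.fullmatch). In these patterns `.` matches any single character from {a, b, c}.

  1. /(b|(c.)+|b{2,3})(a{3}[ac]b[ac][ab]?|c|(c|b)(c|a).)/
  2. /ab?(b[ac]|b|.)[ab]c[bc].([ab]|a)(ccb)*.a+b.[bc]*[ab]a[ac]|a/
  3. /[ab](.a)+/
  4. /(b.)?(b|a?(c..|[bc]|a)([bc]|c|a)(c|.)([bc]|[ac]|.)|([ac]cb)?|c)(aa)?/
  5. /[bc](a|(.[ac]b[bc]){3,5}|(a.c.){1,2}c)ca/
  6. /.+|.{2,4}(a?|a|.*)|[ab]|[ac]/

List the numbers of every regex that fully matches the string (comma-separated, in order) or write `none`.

4, 6

1 → no match
2 → no match — must start with `a`
3 → no match — must end with `a`
4 → match
5 → no match — must end with `ca`
6 → match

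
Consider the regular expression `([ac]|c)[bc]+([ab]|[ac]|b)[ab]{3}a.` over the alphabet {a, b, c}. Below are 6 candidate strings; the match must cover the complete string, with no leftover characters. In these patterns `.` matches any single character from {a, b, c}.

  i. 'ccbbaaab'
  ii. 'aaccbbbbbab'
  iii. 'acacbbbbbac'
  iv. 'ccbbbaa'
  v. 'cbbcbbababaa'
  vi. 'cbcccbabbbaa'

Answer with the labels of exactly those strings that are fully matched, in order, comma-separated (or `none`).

i, v, vi

i. 'ccbbaaab' → match
ii. 'aaccbbbbbab' → no match
iii. 'acacbbbbbac' → no match
iv. 'ccbbbaa' → no match
v. 'cbbcbbababaa' → match
vi. 'cbcccbabbbaa' → match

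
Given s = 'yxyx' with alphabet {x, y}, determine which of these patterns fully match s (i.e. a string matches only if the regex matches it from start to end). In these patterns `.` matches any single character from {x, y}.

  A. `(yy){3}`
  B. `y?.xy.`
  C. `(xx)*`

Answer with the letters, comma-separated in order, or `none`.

B

A → no match — must start with 'yy'
B → match
C → no match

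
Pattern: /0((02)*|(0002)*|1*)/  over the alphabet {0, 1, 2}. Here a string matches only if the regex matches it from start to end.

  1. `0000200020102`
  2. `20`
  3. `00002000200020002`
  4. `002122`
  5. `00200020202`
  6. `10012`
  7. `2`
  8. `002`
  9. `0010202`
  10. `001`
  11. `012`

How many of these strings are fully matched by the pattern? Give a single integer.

1 → no match
2 → no match — must start with `0`
3 → match
4 → no match
5 → no match
6 → no match — must start with `0`
7 → no match — must start with `0`
8 → match
9 → no match
10 → no match
11 → no match
Total matched: 2

2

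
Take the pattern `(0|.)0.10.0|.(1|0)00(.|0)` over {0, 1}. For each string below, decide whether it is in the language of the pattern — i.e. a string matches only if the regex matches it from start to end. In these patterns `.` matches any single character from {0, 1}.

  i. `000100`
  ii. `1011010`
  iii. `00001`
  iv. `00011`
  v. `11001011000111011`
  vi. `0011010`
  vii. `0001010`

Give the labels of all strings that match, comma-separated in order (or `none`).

ii, iii, vi, vii

i → no match
ii → match
iii → match
iv → no match
v → no match
vi → match
vii → match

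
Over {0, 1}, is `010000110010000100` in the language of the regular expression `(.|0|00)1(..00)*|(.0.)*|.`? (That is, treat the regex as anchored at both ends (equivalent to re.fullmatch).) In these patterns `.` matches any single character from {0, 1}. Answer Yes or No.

Yes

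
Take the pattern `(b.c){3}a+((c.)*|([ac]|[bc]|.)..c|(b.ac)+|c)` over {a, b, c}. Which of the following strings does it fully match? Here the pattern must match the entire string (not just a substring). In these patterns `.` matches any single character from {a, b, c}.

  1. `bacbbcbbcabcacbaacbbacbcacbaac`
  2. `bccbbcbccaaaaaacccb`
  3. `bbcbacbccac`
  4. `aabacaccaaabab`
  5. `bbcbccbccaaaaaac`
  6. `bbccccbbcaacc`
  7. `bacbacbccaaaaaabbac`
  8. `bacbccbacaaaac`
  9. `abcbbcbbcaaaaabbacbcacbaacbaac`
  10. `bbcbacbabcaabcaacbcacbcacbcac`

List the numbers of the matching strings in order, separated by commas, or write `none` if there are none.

1 → match
2 → match
3. `bbcbacbccac` → match
4 → no match — must start with `b`
5 → match
6 → no match
7 → match
8 → match
9 → no match — must start with `b`
10 → no match

1, 2, 3, 5, 7, 8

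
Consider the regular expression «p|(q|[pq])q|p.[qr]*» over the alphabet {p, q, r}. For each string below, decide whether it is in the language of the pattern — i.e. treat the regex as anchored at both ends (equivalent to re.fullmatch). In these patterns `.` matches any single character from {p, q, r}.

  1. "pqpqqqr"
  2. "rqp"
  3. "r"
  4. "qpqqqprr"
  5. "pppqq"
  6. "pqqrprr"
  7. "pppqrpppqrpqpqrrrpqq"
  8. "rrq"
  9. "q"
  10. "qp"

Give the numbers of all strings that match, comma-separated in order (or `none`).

none

1 → no match
2 → no match
3 → no match
4 → no match
5 → no match
6 → no match
7 → no match
8 → no match
9 → no match
10 → no match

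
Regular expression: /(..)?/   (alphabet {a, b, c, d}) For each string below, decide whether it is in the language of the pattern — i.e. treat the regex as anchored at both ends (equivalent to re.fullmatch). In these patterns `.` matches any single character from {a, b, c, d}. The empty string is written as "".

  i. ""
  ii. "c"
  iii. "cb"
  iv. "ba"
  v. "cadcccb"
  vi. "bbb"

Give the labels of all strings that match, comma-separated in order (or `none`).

i → match
ii → no match
iii → match
iv → match
v → no match
vi → no match

i, iii, iv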